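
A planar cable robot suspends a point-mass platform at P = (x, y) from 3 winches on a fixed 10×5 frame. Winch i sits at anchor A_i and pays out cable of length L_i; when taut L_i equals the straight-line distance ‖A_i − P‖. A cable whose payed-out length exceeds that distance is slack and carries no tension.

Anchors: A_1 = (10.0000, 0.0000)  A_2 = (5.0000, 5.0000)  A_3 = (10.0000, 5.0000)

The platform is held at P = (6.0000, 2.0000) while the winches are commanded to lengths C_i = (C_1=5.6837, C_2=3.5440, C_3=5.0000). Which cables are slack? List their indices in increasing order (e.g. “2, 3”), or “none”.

1, 2

cable 1: L_1 = ‖A_1−P‖ = 4.4721;  C_1 = 5.6837 → slack
cable 2: L_2 = ‖A_2−P‖ = 3.1623;  C_2 = 3.5440 → slack
cable 3: L_3 = ‖A_3−P‖ = 5.0000;  C_3 = 5.0000 → taut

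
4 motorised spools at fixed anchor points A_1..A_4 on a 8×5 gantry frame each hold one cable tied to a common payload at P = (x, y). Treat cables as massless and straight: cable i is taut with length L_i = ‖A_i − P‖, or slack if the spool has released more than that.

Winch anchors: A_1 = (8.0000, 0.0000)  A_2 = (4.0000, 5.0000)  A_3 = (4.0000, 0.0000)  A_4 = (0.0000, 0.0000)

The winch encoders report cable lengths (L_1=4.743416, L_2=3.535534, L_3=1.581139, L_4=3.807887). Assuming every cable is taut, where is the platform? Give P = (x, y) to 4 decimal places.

(3.5000, 1.5000)

circle eqns → linear via eq_j − eq_1; set q_j = A_j·A_j − L_j²
q_1 = 64.0000+0.0000−22.5000 = 41.5000
8.0000·x − 10.0000·y = q_1−q_2 = 13.0000
8.0000·x + 0.0000·y = q_1−q_3 = 28.0000
16.0000·x + 0.0000·y = q_1−q_4 = 56.0000
solve first two rows → x=3.5000, y=1.5000
check cable 4: ‖A_4−P‖² = 14.5000 ≈ L_4² = 14.5000 ✓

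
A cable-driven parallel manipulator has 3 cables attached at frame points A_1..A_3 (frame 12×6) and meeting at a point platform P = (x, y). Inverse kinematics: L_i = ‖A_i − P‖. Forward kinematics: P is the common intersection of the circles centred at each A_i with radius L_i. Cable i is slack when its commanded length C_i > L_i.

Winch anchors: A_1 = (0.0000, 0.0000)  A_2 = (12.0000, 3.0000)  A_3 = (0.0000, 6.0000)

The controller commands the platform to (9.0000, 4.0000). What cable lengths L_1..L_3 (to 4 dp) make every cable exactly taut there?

(9.8489, 3.1623, 9.2195)

L_1: Δ = A_1−P = (-9.0000, -4.0000) → ‖Δ‖ = √97.0000 = 9.8489
L_2: Δ = A_2−P = (3.0000, -1.0000) → ‖Δ‖ = √10.0000 = 3.1623
L_3: Δ = A_3−P = (-9.0000, 2.0000) → ‖Δ‖ = √85.0000 = 9.2195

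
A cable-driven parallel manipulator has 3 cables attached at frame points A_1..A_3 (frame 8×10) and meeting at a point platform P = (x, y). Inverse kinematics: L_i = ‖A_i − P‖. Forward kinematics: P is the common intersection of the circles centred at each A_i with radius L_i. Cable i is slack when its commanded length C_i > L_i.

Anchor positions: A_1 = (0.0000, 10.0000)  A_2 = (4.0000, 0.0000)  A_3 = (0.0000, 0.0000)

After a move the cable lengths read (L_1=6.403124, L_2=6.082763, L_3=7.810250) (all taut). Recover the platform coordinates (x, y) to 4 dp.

(5.0000, 6.0000)

circle eqns → linear via eq_j − eq_1; set k_j = A_j·A_j − L_j²
k_1 = 0.0000+100.0000−41.0000 = 59.0000
-8.0000·x + 20.0000·y = k_1−k_2 = 80.0000
0.0000·x + 20.0000·y = k_1−k_3 = 120.0000
solve first two rows → x=5.0000, y=6.0000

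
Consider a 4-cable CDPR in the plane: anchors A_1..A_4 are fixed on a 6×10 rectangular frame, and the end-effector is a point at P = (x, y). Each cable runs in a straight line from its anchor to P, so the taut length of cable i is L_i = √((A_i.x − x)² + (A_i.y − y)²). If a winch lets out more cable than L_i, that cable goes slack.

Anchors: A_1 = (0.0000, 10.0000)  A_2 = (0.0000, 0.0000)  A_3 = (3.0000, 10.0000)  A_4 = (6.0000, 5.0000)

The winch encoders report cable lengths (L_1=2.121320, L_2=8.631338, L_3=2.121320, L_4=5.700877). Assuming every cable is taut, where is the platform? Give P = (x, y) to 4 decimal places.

(1.5000, 8.5000)

expand ‖A_i−P‖²=L_i² and subtract eq 1 (c_i ≔ ‖A_i‖²−L_i²)
c_1 = 0.0000+100.0000−4.5000 = 95.5000
eq1−eq2 → [0.0000  20.0000]·P = 170.0000
eq1−eq3 → [-6.0000  0.0000]·P = -9.0000
eq1−eq4 → [-12.0000  10.0000]·P = 67.0000
2×2 solve → P = (1.5000, 8.5000)
check cable 4: ‖A_4−P‖² = 32.5000 ≈ L_4² = 32.5000 ✓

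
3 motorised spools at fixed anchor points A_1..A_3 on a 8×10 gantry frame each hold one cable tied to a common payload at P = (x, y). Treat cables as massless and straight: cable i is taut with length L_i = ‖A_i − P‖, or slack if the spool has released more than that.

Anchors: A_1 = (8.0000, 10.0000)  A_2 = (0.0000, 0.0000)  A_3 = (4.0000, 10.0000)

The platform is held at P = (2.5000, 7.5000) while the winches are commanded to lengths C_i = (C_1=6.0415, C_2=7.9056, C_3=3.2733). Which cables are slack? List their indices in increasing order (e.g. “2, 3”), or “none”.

3

i=1: geometric 6.0415 vs commanded 6.0415 ⇒ taut
i=2: geometric 7.9057 vs commanded 7.9056 ⇒ taut
i=3: geometric 2.9155 vs commanded 3.2733 ⇒ slack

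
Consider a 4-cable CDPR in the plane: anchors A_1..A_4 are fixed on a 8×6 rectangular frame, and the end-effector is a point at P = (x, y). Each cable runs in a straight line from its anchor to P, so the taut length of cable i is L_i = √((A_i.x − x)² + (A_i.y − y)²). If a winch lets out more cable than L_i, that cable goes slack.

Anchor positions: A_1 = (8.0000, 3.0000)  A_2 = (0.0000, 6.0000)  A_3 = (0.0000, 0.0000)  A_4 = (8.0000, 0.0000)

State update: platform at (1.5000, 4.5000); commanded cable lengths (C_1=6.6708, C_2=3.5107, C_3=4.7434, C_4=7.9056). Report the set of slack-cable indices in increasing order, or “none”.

2

i=1: geometric 6.6708 vs commanded 6.6708 ⇒ taut
i=2: geometric 2.1213 vs commanded 3.5107 ⇒ slack
i=3: geometric 4.7434 vs commanded 4.7434 ⇒ taut
i=4: geometric 7.9057 vs commanded 7.9056 ⇒ taut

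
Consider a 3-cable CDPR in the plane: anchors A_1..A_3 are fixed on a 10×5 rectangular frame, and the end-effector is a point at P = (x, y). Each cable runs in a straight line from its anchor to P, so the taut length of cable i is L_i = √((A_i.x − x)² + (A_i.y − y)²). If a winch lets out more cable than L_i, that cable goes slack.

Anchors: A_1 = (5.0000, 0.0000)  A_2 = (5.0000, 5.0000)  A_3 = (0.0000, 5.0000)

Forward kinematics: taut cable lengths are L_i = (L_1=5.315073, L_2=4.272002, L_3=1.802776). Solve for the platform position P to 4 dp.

(1.0000, 3.5000)

each cable: (A_i−P)·(A_i−P) = L_i²; let c_i = ‖A_i‖²−L_i²
c_1 = 25.0000+0.0000−28.2500 = -3.2500
row 1: 0.0000x − 10.0000y = -35.0000  (c_2=31.7500)
row 2: 10.0000x − 10.0000y = -25.0000  (c_3=21.7500)
Cramer on rows 1–2 → x = 1.0000, y = 3.5000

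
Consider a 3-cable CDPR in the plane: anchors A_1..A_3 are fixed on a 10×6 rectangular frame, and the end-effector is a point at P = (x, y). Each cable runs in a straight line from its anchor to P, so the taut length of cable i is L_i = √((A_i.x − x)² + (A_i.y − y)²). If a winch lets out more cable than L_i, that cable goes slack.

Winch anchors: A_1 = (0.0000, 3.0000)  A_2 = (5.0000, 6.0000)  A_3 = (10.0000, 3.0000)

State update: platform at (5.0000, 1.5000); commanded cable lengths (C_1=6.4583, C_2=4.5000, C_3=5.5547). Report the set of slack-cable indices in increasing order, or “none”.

1, 3

i=1: geometric 5.2202 vs commanded 6.4583 ⇒ slack
i=2: geometric 4.5000 vs commanded 4.5000 ⇒ taut
i=3: geometric 5.2202 vs commanded 5.5547 ⇒ slack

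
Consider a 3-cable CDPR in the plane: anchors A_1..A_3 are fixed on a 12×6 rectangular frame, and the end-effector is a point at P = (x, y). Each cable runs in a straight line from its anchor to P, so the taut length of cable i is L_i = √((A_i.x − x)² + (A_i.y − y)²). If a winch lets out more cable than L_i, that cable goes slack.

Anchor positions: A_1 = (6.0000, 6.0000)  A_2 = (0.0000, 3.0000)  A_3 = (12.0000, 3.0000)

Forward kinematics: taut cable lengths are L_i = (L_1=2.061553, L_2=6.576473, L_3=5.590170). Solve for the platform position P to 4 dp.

(6.5000, 4.0000)

circle eqns → linear via eq_j − eq_1; set k_j = A_j·A_j − L_j²
k_1 = 36.0000+36.0000−4.2500 = 67.7500
12.0000·x + 6.0000·y = k_1−k_2 = 102.0000
-12.0000·x + 6.0000·y = k_1−k_3 = -54.0000
solve first two rows → x=6.5000, y=4.0000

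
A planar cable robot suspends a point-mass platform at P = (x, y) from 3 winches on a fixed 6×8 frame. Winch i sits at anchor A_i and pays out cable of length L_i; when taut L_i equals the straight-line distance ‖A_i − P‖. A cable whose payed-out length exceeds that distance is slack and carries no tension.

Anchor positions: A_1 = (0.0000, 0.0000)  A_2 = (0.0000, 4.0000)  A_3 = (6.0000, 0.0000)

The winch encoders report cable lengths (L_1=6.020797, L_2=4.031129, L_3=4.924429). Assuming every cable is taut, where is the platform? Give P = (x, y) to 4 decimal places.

(4.0000, 4.5000)

expand ‖A_i−P‖²=L_i² and subtract eq 1 (c_i ≔ ‖A_i‖²−L_i²)
c_1 = 0.0000+0.0000−36.2500 = -36.2500
eq1−eq2 → [0.0000  -8.0000]·P = -36.0000
eq1−eq3 → [-12.0000  0.0000]·P = -48.0000
2×2 solve → P = (4.0000, 4.5000)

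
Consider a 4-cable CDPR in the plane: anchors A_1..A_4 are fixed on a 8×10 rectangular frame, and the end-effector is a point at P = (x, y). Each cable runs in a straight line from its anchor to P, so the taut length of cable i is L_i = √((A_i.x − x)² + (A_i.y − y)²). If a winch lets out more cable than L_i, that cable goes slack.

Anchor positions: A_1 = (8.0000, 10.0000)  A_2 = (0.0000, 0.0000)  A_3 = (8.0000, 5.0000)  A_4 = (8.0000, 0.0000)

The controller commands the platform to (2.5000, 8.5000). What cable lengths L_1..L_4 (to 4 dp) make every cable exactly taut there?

(5.7009, 8.8600, 6.5192, 10.1242)

cable 1: Δx=5.5000, Δy=1.5000; L_1 = √(Δx²+Δy²) = 5.7009
cable 2: Δx=-2.5000, Δy=-8.5000; L_2 = √(Δx²+Δy²) = 8.8600
cable 3: Δx=5.5000, Δy=-3.5000; L_3 = √(Δx²+Δy²) = 6.5192
cable 4: Δx=5.5000, Δy=-8.5000; L_4 = √(Δx²+Δy²) = 10.1242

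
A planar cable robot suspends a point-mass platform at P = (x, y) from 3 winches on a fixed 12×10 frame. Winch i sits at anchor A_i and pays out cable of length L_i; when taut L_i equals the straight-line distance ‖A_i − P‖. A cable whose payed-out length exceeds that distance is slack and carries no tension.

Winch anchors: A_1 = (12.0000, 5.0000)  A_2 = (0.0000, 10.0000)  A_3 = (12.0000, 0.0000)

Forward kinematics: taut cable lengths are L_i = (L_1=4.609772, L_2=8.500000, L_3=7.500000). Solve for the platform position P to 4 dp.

(7.5000, 6.0000)

each cable: (A_i−P)·(A_i−P) = L_i²; let k_i = ‖A_i‖²−L_i²
k_1 = 144.0000+25.0000−21.2500 = 147.7500
row 1: 24.0000x − 10.0000y = 120.0000  (k_2=27.7500)
row 2: 0.0000x + 10.0000y = 60.0000  (k_3=87.7500)
Cramer on rows 1–2 → x = 7.5000, y = 6.0000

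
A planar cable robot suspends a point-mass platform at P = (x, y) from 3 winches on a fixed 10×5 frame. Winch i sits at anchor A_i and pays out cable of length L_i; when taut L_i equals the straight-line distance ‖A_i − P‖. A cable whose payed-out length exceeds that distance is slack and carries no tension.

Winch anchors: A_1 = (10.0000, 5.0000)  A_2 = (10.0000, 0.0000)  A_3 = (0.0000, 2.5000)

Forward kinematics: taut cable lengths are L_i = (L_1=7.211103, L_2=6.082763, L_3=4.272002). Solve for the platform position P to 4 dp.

(4.0000, 1.0000)

circle eqns → linear via eq_j − eq_1; set q_j = A_j·A_j − L_j²
q_1 = 100.0000+25.0000−52.0000 = 73.0000
0.0000·x + 10.0000·y = q_1−q_2 = 10.0000
20.0000·x + 5.0000·y = q_1−q_3 = 85.0000
solve first two rows → x=4.0000, y=1.0000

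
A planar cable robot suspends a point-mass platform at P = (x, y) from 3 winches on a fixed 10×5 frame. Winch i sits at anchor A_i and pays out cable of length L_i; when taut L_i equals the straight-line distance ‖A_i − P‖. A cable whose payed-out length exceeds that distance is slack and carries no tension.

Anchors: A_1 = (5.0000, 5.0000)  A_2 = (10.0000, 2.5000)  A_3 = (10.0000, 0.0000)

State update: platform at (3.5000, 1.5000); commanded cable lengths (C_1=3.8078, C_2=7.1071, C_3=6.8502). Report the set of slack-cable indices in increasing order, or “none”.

2, 3

cable 1: L_1 = ‖A_1−P‖ = 3.8079;  C_1 = 3.8078 → taut
cable 2: L_2 = ‖A_2−P‖ = 6.5765;  C_2 = 7.1071 → slack
cable 3: L_3 = ‖A_3−P‖ = 6.6708;  C_3 = 6.8502 → slack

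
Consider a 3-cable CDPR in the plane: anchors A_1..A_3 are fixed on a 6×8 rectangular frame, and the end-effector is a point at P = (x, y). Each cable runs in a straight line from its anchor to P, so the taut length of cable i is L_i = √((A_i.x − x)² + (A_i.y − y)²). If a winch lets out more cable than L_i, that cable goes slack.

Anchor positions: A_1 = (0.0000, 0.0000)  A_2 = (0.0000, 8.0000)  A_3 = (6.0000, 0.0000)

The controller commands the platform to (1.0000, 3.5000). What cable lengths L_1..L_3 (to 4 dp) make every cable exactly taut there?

cable 1: Δx=-1.0000, Δy=-3.5000; L_1 = √(Δx²+Δy²) = 3.6401
cable 2: Δx=-1.0000, Δy=4.5000; L_2 = √(Δx²+Δy²) = 4.6098
cable 3: Δx=5.0000, Δy=-3.5000; L_3 = √(Δx²+Δy²) = 6.1033

(3.6401, 4.6098, 6.1033)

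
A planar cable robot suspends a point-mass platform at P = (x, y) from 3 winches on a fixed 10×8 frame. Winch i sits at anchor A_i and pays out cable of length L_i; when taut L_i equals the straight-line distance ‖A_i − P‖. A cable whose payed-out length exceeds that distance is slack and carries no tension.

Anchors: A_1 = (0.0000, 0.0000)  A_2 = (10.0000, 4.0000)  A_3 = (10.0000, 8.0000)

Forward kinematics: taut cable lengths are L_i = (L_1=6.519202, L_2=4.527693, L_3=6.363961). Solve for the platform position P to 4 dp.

circle eqns → linear via eq_j − eq_1; set c_j = A_j·A_j − L_j²
c_1 = 0.0000+0.0000−42.5000 = -42.5000
-20.0000·x − 8.0000·y = c_1−c_2 = -138.0000
-20.0000·x − 16.0000·y = c_1−c_3 = -166.0000
solve first two rows → x=5.5000, y=3.5000

(5.5000, 3.5000)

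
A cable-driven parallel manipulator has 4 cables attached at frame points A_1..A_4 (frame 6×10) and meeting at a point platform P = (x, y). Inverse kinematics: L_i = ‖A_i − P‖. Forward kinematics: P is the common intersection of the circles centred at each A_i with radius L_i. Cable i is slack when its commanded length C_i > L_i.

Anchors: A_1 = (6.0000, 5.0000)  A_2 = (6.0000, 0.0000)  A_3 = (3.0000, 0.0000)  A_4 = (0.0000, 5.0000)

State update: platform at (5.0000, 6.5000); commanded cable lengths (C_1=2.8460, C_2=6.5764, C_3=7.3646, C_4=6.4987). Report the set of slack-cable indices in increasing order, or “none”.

i=1: geometric 1.8028 vs commanded 2.8460 ⇒ slack
i=2: geometric 6.5765 vs commanded 6.5764 ⇒ taut
i=3: geometric 6.8007 vs commanded 7.3646 ⇒ slack
i=4: geometric 5.2202 vs commanded 6.4987 ⇒ slack

1, 3, 4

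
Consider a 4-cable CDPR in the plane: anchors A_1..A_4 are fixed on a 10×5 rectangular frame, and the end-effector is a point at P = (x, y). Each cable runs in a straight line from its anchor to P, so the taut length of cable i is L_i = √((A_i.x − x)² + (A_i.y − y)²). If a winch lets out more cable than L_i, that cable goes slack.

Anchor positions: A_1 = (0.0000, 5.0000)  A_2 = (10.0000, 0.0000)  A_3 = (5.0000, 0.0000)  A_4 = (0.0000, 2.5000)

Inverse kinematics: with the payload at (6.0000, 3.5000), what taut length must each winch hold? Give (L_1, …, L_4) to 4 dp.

cable 1: Δx=-6.0000, Δy=1.5000; L_1 = √(Δx²+Δy²) = 6.1847
cable 2: Δx=4.0000, Δy=-3.5000; L_2 = √(Δx²+Δy²) = 5.3151
cable 3: Δx=-1.0000, Δy=-3.5000; L_3 = √(Δx²+Δy²) = 3.6401
cable 4: Δx=-6.0000, Δy=-1.0000; L_4 = √(Δx²+Δy²) = 6.0828

(6.1847, 5.3151, 3.6401, 6.0828)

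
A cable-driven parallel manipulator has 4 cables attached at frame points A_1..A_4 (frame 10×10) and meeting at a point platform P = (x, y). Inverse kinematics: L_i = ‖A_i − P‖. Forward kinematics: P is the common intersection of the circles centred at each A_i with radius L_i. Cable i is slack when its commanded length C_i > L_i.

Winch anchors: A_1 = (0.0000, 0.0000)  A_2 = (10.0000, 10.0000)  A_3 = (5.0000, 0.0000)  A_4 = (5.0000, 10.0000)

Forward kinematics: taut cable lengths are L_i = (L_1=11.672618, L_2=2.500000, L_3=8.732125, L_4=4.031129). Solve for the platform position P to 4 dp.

circle eqns → linear via eq_j − eq_1; set k_j = A_j·A_j − L_j²
k_1 = 0.0000+0.0000−136.2500 = -136.2500
-20.0000·x − 20.0000·y = k_1−k_2 = -330.0000
-10.0000·x + 0.0000·y = k_1−k_3 = -85.0000
-10.0000·x − 20.0000·y = k_1−k_4 = -245.0000
solve first two rows → x=8.5000, y=8.0000
check cable 4: ‖A_4−P‖² = 16.2500 ≈ L_4² = 16.2500 ✓

(8.5000, 8.0000)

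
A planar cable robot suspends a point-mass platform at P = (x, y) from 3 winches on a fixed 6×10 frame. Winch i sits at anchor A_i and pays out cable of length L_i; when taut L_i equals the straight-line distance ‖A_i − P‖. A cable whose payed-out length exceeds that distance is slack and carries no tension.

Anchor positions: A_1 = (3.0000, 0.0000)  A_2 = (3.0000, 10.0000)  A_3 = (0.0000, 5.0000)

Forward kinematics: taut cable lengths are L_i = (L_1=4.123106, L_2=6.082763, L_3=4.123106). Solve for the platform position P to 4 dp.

expand ‖A_i−P‖²=L_i² and subtract eq 1 (k_i ≔ ‖A_i‖²−L_i²)
k_1 = 9.0000+0.0000−17.0000 = -8.0000
eq1−eq2 → [0.0000  -20.0000]·P = -80.0000
eq1−eq3 → [6.0000  -10.0000]·P = -16.0000
2×2 solve → P = (4.0000, 4.0000)

(4.0000, 4.0000)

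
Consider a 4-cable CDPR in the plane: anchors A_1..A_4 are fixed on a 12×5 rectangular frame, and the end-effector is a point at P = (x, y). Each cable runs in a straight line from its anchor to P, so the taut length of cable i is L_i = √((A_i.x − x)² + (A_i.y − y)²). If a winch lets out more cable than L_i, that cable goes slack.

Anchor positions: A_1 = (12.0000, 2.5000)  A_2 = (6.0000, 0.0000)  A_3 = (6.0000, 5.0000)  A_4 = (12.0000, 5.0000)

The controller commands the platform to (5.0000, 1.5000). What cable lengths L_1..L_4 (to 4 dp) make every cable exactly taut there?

L_1 = √((12.0000−5.0000)² + (2.5000−1.5000)²) = 7.0711
L_2 = √((6.0000−5.0000)² + (0.0000−1.5000)²) = 1.8028
L_3 = √((6.0000−5.0000)² + (5.0000−1.5000)²) = 3.6401
L_4 = √((12.0000−5.0000)² + (5.0000−1.5000)²) = 7.8262

(7.0711, 1.8028, 3.6401, 7.8262)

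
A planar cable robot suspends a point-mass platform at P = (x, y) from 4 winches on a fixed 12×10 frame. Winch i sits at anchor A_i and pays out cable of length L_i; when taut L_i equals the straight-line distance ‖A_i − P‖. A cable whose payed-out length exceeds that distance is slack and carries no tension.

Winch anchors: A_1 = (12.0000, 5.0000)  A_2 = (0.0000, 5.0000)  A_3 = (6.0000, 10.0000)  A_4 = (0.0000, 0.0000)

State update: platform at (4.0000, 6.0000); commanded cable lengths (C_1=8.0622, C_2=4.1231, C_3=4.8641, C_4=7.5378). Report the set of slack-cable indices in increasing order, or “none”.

cable 1: √((8.0000)²+(-1.0000)²)=8.0623, C_1=8.0622: taut
cable 2: √((-4.0000)²+(-1.0000)²)=4.1231, C_2=4.1231: taut
cable 3: √((2.0000)²+(4.0000)²)=4.4721, C_3=4.8641: slack
cable 4: √((-4.0000)²+(-6.0000)²)=7.2111, C_4=7.5378: slack

3, 4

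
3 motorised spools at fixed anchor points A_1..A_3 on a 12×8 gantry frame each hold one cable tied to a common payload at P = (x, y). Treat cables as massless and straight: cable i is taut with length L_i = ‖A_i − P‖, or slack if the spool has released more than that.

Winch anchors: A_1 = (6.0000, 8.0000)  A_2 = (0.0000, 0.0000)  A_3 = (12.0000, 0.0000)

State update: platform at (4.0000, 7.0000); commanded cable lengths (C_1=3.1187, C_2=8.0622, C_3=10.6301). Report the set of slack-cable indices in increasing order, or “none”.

cable 1: L_1 = ‖A_1−P‖ = 2.2361;  C_1 = 3.1187 → slack
cable 2: L_2 = ‖A_2−P‖ = 8.0623;  C_2 = 8.0622 → taut
cable 3: L_3 = ‖A_3−P‖ = 10.6301;  C_3 = 10.6301 → taut

1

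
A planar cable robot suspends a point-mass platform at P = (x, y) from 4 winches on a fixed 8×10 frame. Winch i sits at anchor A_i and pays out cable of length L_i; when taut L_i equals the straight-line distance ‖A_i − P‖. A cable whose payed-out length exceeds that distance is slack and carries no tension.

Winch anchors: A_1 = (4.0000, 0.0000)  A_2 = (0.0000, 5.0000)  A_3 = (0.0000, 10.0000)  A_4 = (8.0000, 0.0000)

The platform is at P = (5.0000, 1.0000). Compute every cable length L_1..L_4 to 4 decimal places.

(1.4142, 6.4031, 10.2956, 3.1623)

L_1 = √((4.0000−5.0000)² + (0.0000−1.0000)²) = 1.4142
L_2 = √((0.0000−5.0000)² + (5.0000−1.0000)²) = 6.4031
L_3 = √((0.0000−5.0000)² + (10.0000−1.0000)²) = 10.2956
L_4 = √((8.0000−5.0000)² + (0.0000−1.0000)²) = 3.1623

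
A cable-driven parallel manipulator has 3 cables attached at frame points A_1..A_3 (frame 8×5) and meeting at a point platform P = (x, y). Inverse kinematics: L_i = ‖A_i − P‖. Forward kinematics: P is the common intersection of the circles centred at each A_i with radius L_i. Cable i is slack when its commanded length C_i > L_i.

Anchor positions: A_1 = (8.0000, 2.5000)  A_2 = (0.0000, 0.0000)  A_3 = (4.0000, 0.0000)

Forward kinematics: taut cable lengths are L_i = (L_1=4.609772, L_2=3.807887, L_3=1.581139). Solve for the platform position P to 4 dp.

(3.5000, 1.5000)

circle eqns → linear via eq_j − eq_1; set q_j = A_j·A_j − L_j²
q_1 = 64.0000+6.2500−21.2500 = 49.0000
16.0000·x + 5.0000·y = q_1−q_2 = 63.5000
8.0000·x + 5.0000·y = q_1−q_3 = 35.5000
solve first two rows → x=3.5000, y=1.5000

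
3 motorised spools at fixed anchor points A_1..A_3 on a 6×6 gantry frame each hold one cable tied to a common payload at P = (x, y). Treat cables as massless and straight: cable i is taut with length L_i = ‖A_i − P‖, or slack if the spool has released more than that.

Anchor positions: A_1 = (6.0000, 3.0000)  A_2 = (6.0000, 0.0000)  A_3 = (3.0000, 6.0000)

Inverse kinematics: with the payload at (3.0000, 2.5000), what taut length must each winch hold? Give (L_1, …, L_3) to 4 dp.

L_1 = √((6.0000−3.0000)² + (3.0000−2.5000)²) = 3.0414
L_2 = √((6.0000−3.0000)² + (0.0000−2.5000)²) = 3.9051
L_3 = √((3.0000−3.0000)² + (6.0000−2.5000)²) = 3.5000

(3.0414, 3.9051, 3.5000)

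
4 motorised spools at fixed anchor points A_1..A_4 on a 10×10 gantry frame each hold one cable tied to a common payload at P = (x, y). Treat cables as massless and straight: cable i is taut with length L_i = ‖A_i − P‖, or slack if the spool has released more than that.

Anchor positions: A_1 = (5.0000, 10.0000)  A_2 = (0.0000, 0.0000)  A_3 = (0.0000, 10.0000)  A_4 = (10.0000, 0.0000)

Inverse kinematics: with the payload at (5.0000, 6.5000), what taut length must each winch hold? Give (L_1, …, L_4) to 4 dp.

cable 1: Δx=0.0000, Δy=3.5000; L_1 = √(Δx²+Δy²) = 3.5000
cable 2: Δx=-5.0000, Δy=-6.5000; L_2 = √(Δx²+Δy²) = 8.2006
cable 3: Δx=-5.0000, Δy=3.5000; L_3 = √(Δx²+Δy²) = 6.1033
cable 4: Δx=5.0000, Δy=-6.5000; L_4 = √(Δx²+Δy²) = 8.2006

(3.5000, 8.2006, 6.1033, 8.2006)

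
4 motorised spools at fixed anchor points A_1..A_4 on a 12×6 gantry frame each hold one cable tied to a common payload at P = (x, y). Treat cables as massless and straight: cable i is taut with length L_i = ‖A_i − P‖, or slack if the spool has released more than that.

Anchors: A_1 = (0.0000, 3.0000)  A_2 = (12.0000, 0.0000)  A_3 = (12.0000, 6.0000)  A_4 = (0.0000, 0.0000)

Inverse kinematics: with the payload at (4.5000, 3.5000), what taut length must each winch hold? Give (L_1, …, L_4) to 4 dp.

(4.5277, 8.2765, 7.9057, 5.7009)

cable 1: Δx=-4.5000, Δy=-0.5000; L_1 = √(Δx²+Δy²) = 4.5277
cable 2: Δx=7.5000, Δy=-3.5000; L_2 = √(Δx²+Δy²) = 8.2765
cable 3: Δx=7.5000, Δy=2.5000; L_3 = √(Δx²+Δy²) = 7.9057
cable 4: Δx=-4.5000, Δy=-3.5000; L_4 = √(Δx²+Δy²) = 5.7009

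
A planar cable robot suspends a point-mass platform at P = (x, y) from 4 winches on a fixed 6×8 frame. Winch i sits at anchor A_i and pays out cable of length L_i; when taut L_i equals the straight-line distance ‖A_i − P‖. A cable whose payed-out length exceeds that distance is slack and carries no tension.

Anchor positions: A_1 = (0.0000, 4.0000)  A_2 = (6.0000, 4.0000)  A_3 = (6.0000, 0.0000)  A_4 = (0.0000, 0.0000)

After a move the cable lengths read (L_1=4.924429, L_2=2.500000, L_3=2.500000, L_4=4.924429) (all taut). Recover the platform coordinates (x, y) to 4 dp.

(4.5000, 2.0000)

circle eqns → linear via eq_j − eq_1; set c_j = A_j·A_j − L_j²
c_1 = 0.0000+16.0000−24.2500 = -8.2500
-12.0000·x + 0.0000·y = c_1−c_2 = -54.0000
-12.0000·x + 8.0000·y = c_1−c_3 = -38.0000
0.0000·x + 8.0000·y = c_1−c_4 = 16.0000
solve first two rows → x=4.5000, y=2.0000
check cable 4: ‖A_4−P‖² = 24.2500 ≈ L_4² = 24.2500 ✓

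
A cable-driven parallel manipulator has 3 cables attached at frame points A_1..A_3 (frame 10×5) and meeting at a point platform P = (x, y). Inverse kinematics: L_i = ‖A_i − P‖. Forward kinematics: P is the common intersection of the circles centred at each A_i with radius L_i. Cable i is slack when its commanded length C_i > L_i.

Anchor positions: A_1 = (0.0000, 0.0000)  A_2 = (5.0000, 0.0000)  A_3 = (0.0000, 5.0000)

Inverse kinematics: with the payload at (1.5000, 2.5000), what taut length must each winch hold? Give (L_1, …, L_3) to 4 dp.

L_1 = √((0.0000−1.5000)² + (0.0000−2.5000)²) = 2.9155
L_2 = √((5.0000−1.5000)² + (0.0000−2.5000)²) = 4.3012
L_3 = √((0.0000−1.5000)² + (5.0000−2.5000)²) = 2.9155

(2.9155, 4.3012, 2.9155)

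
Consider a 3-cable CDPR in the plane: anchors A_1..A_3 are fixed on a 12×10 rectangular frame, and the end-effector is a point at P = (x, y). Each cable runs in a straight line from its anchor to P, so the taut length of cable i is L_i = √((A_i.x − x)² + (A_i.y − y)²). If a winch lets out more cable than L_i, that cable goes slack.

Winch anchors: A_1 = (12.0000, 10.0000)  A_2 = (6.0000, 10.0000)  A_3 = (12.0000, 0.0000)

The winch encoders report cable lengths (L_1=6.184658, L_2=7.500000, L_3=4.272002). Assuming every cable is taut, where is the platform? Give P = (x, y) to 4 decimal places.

expand ‖A_i−P‖²=L_i² and subtract eq 1 (q_i ≔ ‖A_i‖²−L_i²)
q_1 = 144.0000+100.0000−38.2500 = 205.7500
eq1−eq2 → [12.0000  0.0000]·P = 126.0000
eq1−eq3 → [0.0000  20.0000]·P = 80.0000
2×2 solve → P = (10.5000, 4.0000)

(10.5000, 4.0000)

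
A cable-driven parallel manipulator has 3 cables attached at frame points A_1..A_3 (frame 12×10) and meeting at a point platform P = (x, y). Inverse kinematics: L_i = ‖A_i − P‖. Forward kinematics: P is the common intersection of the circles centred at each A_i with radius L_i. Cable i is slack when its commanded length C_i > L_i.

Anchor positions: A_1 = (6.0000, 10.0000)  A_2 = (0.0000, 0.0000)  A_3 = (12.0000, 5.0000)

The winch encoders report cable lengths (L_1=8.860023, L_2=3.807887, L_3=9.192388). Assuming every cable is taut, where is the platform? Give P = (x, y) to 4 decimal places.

(3.5000, 1.5000)

each cable: (A_i−P)·(A_i−P) = L_i²; let q_i = ‖A_i‖²−L_i²
q_1 = 36.0000+100.0000−78.5000 = 57.5000
row 1: 12.0000x + 20.0000y = 72.0000  (q_2=-14.5000)
row 2: -12.0000x + 10.0000y = -27.0000  (q_3=84.5000)
Cramer on rows 1–2 → x = 3.5000, y = 1.5000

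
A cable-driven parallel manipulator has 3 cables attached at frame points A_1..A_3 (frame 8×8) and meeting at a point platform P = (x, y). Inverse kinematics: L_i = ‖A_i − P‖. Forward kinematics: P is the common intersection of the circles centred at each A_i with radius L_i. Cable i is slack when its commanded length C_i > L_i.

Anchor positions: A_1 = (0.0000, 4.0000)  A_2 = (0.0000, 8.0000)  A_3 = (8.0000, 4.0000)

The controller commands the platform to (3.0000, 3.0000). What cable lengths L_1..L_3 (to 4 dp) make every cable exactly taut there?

(3.1623, 5.8310, 5.0990)

cable 1: Δx=-3.0000, Δy=1.0000; L_1 = √(Δx²+Δy²) = 3.1623
cable 2: Δx=-3.0000, Δy=5.0000; L_2 = √(Δx²+Δy²) = 5.8310
cable 3: Δx=5.0000, Δy=1.0000; L_3 = √(Δx²+Δy²) = 5.0990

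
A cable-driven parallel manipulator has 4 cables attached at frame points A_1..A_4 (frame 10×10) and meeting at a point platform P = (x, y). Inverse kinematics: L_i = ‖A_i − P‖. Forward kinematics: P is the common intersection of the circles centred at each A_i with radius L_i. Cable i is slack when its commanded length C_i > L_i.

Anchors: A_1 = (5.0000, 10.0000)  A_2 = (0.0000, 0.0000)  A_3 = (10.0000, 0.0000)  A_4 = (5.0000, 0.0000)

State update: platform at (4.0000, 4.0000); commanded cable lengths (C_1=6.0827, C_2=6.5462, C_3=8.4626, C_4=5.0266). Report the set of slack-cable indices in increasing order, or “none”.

cable 1: √((1.0000)²+(6.0000)²)=6.0828, C_1=6.0827: taut
cable 2: √((-4.0000)²+(-4.0000)²)=5.6569, C_2=6.5462: slack
cable 3: √((6.0000)²+(-4.0000)²)=7.2111, C_3=8.4626: slack
cable 4: √((1.0000)²+(-4.0000)²)=4.1231, C_4=5.0266: slack

2, 3, 4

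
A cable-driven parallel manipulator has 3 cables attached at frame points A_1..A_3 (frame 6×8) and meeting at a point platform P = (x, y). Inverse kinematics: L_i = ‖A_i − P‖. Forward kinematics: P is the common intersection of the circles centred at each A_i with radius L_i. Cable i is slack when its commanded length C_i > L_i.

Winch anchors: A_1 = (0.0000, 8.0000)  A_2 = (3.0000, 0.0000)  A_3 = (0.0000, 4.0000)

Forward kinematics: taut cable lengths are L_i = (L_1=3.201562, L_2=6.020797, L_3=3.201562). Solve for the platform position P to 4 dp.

(2.5000, 6.0000)

each cable: (A_i−P)·(A_i−P) = L_i²; let c_i = ‖A_i‖²−L_i²
c_1 = 0.0000+64.0000−10.2500 = 53.7500
row 1: -6.0000x + 16.0000y = 81.0000  (c_2=-27.2500)
row 2: 0.0000x + 8.0000y = 48.0000  (c_3=5.7500)
Cramer on rows 1–2 → x = 2.5000, y = 6.0000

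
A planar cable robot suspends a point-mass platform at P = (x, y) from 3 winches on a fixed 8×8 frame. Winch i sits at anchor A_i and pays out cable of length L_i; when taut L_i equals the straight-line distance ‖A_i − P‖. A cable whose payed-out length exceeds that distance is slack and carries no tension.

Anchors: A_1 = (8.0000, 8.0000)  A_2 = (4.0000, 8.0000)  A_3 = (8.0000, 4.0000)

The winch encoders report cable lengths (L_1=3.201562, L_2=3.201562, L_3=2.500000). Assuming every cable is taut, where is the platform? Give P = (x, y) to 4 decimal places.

(6.0000, 5.5000)

each cable: (A_i−P)·(A_i−P) = L_i²; let q_i = ‖A_i‖²−L_i²
q_1 = 64.0000+64.0000−10.2500 = 117.7500
row 1: 8.0000x + 0.0000y = 48.0000  (q_2=69.7500)
row 2: 0.0000x + 8.0000y = 44.0000  (q_3=73.7500)
Cramer on rows 1–2 → x = 6.0000, y = 5.5000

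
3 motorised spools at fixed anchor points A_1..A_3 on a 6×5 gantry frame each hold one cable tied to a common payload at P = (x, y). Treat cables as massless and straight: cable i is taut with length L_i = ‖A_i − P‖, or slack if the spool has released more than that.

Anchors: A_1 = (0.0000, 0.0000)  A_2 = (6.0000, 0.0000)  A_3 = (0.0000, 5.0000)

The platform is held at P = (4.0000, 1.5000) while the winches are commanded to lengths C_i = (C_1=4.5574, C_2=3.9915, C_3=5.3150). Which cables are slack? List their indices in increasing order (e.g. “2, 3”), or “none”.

1, 2

cable 1: √((-4.0000)²+(-1.5000)²)=4.2720, C_1=4.5574: slack
cable 2: √((2.0000)²+(-1.5000)²)=2.5000, C_2=3.9915: slack
cable 3: √((-4.0000)²+(3.5000)²)=5.3151, C_3=5.3150: taut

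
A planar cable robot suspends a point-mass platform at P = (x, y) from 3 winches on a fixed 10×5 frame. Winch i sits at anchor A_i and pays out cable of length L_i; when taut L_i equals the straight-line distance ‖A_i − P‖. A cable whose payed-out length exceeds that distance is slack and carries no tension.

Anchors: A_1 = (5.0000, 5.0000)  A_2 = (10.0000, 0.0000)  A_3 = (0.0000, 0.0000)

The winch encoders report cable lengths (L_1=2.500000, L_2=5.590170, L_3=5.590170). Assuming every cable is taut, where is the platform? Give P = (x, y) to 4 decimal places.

expand ‖A_i−P‖²=L_i² and subtract eq 1 (k_i ≔ ‖A_i‖²−L_i²)
k_1 = 25.0000+25.0000−6.2500 = 43.7500
eq1−eq2 → [-10.0000  10.0000]·P = -25.0000
eq1−eq3 → [10.0000  10.0000]·P = 75.0000
2×2 solve → P = (5.0000, 2.5000)

(5.0000, 2.5000)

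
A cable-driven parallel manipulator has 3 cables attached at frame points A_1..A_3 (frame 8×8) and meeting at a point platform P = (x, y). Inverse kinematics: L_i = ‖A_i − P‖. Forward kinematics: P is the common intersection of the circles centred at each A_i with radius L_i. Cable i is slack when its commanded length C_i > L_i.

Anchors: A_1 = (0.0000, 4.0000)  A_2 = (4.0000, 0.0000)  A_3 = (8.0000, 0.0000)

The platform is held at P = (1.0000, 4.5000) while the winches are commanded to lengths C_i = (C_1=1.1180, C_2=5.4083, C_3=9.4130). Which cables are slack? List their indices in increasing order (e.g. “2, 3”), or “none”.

cable 1: L_1 = ‖A_1−P‖ = 1.1180;  C_1 = 1.1180 → taut
cable 2: L_2 = ‖A_2−P‖ = 5.4083;  C_2 = 5.4083 → taut
cable 3: L_3 = ‖A_3−P‖ = 8.3217;  C_3 = 9.4130 → slack

3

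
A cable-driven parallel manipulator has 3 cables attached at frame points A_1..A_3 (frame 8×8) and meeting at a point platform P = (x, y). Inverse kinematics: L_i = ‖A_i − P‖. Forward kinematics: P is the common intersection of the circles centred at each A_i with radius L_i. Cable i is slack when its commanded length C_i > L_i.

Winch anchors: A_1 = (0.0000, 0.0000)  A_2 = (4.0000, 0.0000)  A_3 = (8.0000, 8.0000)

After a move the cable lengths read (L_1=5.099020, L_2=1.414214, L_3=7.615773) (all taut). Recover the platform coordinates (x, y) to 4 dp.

(5.0000, 1.0000)

circle eqns → linear via eq_j − eq_1; set k_j = A_j·A_j − L_j²
k_1 = 0.0000+0.0000−26.0000 = -26.0000
-8.0000·x + 0.0000·y = k_1−k_2 = -40.0000
-16.0000·x − 16.0000·y = k_1−k_3 = -96.0000
solve first two rows → x=5.0000, y=1.0000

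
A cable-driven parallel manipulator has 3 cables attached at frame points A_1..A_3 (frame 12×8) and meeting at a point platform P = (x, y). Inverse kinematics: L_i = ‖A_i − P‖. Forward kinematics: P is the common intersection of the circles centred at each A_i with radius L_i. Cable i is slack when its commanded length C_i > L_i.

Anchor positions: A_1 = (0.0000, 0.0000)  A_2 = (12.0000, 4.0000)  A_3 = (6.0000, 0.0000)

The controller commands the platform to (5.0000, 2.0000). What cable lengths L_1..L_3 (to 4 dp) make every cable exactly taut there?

(5.3852, 7.2801, 2.2361)

L_1: Δ = A_1−P = (-5.0000, -2.0000) → ‖Δ‖ = √29.0000 = 5.3852
L_2: Δ = A_2−P = (7.0000, 2.0000) → ‖Δ‖ = √53.0000 = 7.2801
L_3: Δ = A_3−P = (1.0000, -2.0000) → ‖Δ‖ = √5.0000 = 2.2361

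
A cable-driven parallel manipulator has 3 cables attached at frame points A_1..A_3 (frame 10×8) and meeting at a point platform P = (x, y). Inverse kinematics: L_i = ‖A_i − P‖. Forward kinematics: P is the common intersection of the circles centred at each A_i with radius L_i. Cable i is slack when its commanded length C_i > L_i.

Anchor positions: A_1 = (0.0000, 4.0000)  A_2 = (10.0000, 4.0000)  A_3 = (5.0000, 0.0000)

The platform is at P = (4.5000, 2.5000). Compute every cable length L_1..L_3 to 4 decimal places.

(4.7434, 5.7009, 2.5495)

L_1 = √((0.0000−4.5000)² + (4.0000−2.5000)²) = 4.7434
L_2 = √((10.0000−4.5000)² + (4.0000−2.5000)²) = 5.7009
L_3 = √((5.0000−4.5000)² + (0.0000−2.5000)²) = 2.5495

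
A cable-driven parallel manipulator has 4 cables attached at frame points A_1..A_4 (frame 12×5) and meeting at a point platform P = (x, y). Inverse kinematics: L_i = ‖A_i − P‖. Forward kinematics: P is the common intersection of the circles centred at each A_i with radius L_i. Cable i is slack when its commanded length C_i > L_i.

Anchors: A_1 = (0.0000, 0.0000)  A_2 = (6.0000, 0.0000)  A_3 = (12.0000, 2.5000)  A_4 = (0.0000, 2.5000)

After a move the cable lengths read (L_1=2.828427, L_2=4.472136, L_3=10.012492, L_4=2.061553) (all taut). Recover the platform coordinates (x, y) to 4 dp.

circle eqns → linear via eq_j − eq_1; set k_j = A_j·A_j − L_j²
k_1 = 0.0000+0.0000−8.0000 = -8.0000
-12.0000·x + 0.0000·y = k_1−k_2 = -24.0000
-24.0000·x − 5.0000·y = k_1−k_3 = -58.0000
0.0000·x − 5.0000·y = k_1−k_4 = -10.0000
solve first two rows → x=2.0000, y=2.0000
check cable 4: ‖A_4−P‖² = 4.2500 ≈ L_4² = 4.2500 ✓

(2.0000, 2.0000)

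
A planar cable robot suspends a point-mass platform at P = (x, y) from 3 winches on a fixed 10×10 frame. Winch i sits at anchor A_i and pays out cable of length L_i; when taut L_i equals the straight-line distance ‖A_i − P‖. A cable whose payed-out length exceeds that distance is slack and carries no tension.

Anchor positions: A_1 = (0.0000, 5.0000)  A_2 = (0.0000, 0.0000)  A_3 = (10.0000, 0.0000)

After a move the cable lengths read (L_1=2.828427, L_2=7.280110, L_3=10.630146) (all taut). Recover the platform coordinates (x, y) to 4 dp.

(2.0000, 7.0000)

expand ‖A_i−P‖²=L_i² and subtract eq 1 (c_i ≔ ‖A_i‖²−L_i²)
c_1 = 0.0000+25.0000−8.0000 = 17.0000
eq1−eq2 → [0.0000  10.0000]·P = 70.0000
eq1−eq3 → [-20.0000  10.0000]·P = 30.0000
2×2 solve → P = (2.0000, 7.0000)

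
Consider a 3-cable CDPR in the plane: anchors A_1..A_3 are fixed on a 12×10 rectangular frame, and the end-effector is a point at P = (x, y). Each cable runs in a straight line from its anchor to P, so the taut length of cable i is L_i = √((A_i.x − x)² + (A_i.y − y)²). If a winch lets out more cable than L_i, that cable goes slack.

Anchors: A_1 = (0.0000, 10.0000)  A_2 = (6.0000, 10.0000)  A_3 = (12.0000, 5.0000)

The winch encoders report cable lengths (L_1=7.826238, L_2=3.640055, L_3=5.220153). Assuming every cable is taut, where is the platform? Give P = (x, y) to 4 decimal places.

(7.0000, 6.5000)

expand ‖A_i−P‖²=L_i² and subtract eq 1 (c_i ≔ ‖A_i‖²−L_i²)
c_1 = 0.0000+100.0000−61.2500 = 38.7500
eq1−eq2 → [-12.0000  0.0000]·P = -84.0000
eq1−eq3 → [-24.0000  10.0000]·P = -103.0000
2×2 solve → P = (7.0000, 6.5000)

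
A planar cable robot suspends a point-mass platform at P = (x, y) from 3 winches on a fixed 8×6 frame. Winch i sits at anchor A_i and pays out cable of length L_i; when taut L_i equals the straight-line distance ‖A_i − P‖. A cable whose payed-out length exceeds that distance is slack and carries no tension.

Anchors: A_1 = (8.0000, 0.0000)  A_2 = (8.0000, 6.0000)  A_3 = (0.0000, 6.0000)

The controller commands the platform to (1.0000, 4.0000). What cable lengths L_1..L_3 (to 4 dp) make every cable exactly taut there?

(8.0623, 7.2801, 2.2361)

L_1: Δ = A_1−P = (7.0000, -4.0000) → ‖Δ‖ = √65.0000 = 8.0623
L_2: Δ = A_2−P = (7.0000, 2.0000) → ‖Δ‖ = √53.0000 = 7.2801
L_3: Δ = A_3−P = (-1.0000, 2.0000) → ‖Δ‖ = √5.0000 = 2.2361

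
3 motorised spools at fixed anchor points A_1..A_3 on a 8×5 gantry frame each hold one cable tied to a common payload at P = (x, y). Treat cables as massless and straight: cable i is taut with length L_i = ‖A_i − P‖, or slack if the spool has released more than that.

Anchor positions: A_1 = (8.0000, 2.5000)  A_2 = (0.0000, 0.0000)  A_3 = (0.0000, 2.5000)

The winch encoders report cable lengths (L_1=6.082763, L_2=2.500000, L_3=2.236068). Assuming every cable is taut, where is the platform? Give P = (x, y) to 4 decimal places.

circle eqns → linear via eq_j − eq_1; set q_j = A_j·A_j − L_j²
q_1 = 64.0000+6.2500−37.0000 = 33.2500
16.0000·x + 5.0000·y = q_1−q_2 = 39.5000
16.0000·x + 0.0000·y = q_1−q_3 = 32.0000
solve first two rows → x=2.0000, y=1.5000

(2.0000, 1.5000)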